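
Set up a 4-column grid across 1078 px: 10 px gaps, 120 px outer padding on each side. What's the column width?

Subtract both margins: 1078 − 2·120 = 838 px.
Subtracting 3 gaps of 10 leaves 808 for 4 columns, so c = 202 px.

202 px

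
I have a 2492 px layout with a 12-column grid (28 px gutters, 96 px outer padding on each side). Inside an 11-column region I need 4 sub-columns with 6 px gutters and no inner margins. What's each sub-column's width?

Take off 192 px of margins, leaving 2300 px.
Subtracting 11 gutters of 28 leaves 1992 for 12 columns, so c = 166 px.
11 columns plus 10 gutters: 1826 + 280 = 2106 px.
4d + 3·6 = 2106 → 4d = 2088 → d = 522 px.

522 px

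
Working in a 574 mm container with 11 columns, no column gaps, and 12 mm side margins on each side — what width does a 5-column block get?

Subtract both margins: 574 − 2·12 = 550 mm.
With no column gaps, each column is 550/11 = 50 mm.
5-column span = 5·50 = 250 mm.

250 mm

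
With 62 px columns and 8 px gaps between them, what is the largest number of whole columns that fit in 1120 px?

k columns need k·62 + (k−1)·8 = k·70 − 8.
k·70 − 8 ≤ 1120 → k ≤ 1128 / 70 ≈ 16.11, so k = 16.

16 columns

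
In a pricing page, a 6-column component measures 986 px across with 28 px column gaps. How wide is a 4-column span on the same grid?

648 px

6c + 5·28 = 986 → 6c = 846 → c = 141 px.
Span of 4: 4·141 + 3·28 = 564 + 84 = 648 px.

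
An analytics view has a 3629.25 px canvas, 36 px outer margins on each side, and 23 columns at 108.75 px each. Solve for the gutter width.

48 px

Content width = 3629.25 − 2·36 = 3557.25 px.
23 columns take 23·108.75 = 2501.25 px; remaining 1056 splits into 22 gutters.
g = 1056 / 22 = 48 px.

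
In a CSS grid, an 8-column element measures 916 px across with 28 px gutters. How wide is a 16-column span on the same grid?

1860 px

8c + 7·28 = 916 → 8c = 720 → c = 90 px.
Span of 16: 16·90 + 15·28 = 1440 + 420 = 1860 px.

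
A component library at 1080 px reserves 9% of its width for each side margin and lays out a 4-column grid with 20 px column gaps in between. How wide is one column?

206.4 px

Each margin = 9% of 1080 = 97.2 px; content = 1080 − 2·97.2 = 885.6 px.
4 columns + 3 column gaps: 4c + 3·20 = 885.6.
4c = 885.6 − 60 = 825.6, so c = 206.4 px.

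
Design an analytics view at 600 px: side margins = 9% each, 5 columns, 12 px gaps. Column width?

88.8 px

Margins: 9% × 600 = 54 px each, so content = 600 − 108 = 492 px.
5c + 4·12 = 492 → 5c = 444 → c = 88.8 px.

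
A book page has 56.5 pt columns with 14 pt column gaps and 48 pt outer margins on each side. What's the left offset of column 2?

118.5 pt

Column 2 starts at margin + 1·(column + gutter) = 48 + 1·70.5 = 118.5 pt.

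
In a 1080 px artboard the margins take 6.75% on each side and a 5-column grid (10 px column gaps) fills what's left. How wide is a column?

Each margin = 6.75% of 1080 = 72.9 px; content = 1080 − 2·72.9 = 934.2 px.
Subtracting 4 column gaps of 10 leaves 894.2 for 5 columns, so c = 178.84 px.

178.84 px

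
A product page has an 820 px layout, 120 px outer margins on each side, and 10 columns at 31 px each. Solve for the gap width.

30 px

Take off 240 px of margins, leaving 580 px.
10 columns take 10·31 = 310 px; remaining 270 splits into 9 gaps.
g = 270 / 9 = 30 px.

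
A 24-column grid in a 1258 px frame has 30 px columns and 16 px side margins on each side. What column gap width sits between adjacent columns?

Subtract both margins: 1258 − 2·16 = 1226 px.
Columns use 720 px, leaving 506 px across 23 column gaps = 22 px each.

22 px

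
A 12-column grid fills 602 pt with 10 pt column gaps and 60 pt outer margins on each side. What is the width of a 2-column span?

Take off 120 pt of margins, leaving 482 pt.
482 − 11·10 = 372; ÷12 gives c = 31 pt.
2-column span = 2·31 + 1·10 = 72 pt.

72 pt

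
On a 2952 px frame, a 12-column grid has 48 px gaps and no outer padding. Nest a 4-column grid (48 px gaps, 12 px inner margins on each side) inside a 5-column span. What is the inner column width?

258.5 px

12c + 11·48 = 2952 → 12c = 2424 → c = 202 px.
5 columns plus 4 gaps: 1010 + 192 = 1202 px.
Inner content = 1202 − 2·12 = 1178 px.
4d + 3·48 = 1178 → 4d = 1034 → d = 258.5 px.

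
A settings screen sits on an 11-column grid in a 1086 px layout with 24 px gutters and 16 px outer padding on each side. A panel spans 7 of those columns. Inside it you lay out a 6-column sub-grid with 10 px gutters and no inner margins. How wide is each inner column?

102 px

Take off 32 px of margins, leaving 1054 px.
11 columns + 10 gutters: 11c + 10·24 = 1054.
11c = 1054 − 240 = 814, so c = 74 px.
Span of 7: 7·74 + 6·24 = 518 + 144 = 662 px.
6d + 5·10 = 662 → 6d = 612 → d = 102 px.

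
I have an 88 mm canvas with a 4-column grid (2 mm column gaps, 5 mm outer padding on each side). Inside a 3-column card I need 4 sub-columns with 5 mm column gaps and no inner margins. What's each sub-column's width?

10.75 mm

Inside the margins: 88 − 10 = 78 mm.
4c + 3·2 = 78 → 4c = 72 → c = 18 mm.
Span of 3: 3·18 + 2·2 = 54 + 4 = 58 mm.
4 columns + 3 column gaps: 4d + 3·5 = 58.
4d = 58 − 15 = 43, so d = 10.75 mm.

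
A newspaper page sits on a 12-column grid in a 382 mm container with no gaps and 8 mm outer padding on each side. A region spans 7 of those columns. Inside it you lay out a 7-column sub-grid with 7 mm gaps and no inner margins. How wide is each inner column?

24.5 mm

Outer content = 382 − 2·8 = 366 mm.
366 / 12 = 30.5 mm per column.
7-column span = 7·30.5 = 213.5 mm.
213.5 − 6·7 = 171.5; ÷7 gives d = 24.5 mm.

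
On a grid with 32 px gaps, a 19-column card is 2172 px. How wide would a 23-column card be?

2636 px

19 columns + 18 gaps: 19c + 18·32 = 2172.
19c = 2172 − 576 = 1596, so c = 84 px.
23-column span = 23·84 + 22·32 = 2636 px.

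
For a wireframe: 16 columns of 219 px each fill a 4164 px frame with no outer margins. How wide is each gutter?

16 columns take 16·219 = 3504 px; remaining 660 splits into 15 gutters.
g = 660 / 15 = 44 px.

44 px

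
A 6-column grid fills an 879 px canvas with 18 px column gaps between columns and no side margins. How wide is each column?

6 columns + 5 column gaps: 6c + 5·18 = 879.
6c = 879 − 90 = 789, so c = 131.5 px.

131.5 px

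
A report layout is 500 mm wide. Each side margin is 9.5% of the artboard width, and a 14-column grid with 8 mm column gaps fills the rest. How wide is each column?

Each margin = 9.5% of 500 = 47.5 mm; content = 500 − 2·47.5 = 405 mm.
Subtracting 13 column gaps of 8 leaves 301 for 14 columns, so c = 21.5 mm.

21.5 mm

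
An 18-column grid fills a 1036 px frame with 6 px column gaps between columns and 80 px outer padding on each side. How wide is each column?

43 px

Content width = 1036 − 2·80 = 876 px.
876 − 17·6 = 774; ÷18 gives c = 43 px.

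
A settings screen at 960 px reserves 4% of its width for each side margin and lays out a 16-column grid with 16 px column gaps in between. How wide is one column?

40.2 px

Margins: 4% × 960 = 38.4 px each, so content = 960 − 76.8 = 883.2 px.
Subtracting 15 column gaps of 16 leaves 643.2 for 16 columns, so c = 40.2 px.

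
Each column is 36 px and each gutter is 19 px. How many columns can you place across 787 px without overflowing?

14 columns: 14·36 + 13·19 = 751 px ≤ 787.
15 columns: 806 px > 787. So 14.

14 columns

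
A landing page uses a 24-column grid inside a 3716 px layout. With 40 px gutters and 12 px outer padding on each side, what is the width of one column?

115.5 px

Take off 24 px of margins, leaving 3692 px.
24 columns + 23 gutters: 24c + 23·40 = 3692.
24c = 3692 − 920 = 2772, so c = 115.5 px.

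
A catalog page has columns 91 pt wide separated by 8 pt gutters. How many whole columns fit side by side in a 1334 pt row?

13 columns

13 columns: 13·91 + 12·8 = 1279 pt ≤ 1334.
14 columns: 1378 pt > 1334. So 13.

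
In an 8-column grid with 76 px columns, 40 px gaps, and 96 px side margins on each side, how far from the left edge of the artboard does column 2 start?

212 px

Column 2 starts at margin + 1·(column + gutter) = 96 + 1·116 = 212 px.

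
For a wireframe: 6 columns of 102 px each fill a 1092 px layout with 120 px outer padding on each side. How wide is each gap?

Inside the margins: 1092 − 240 = 852 px.
6 columns take 6·102 = 612 px; remaining 240 splits into 5 gaps.
g = 240 / 5 = 48 px.

48 px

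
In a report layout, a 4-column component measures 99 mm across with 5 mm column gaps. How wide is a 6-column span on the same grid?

151 mm

4c + 3·5 = 99 → 4c = 84 → c = 21 mm.
6 columns plus 5 column gaps: 126 + 25 = 151 mm.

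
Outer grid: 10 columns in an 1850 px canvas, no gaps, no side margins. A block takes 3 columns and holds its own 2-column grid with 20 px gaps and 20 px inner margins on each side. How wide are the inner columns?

1850 / 10 = 185 px per column.
With no gaps, 3 columns span 3·185 = 555 px.
Inner content = 555 − 2·20 = 515 px.
2d + 1·20 = 515 → 2d = 495 → d = 247.5 px.

247.5 px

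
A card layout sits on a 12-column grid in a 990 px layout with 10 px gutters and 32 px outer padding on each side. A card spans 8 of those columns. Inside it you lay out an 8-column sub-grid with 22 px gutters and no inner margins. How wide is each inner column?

57.5 px

Subtract both margins: 990 − 2·32 = 926 px.
Subtracting 11 gutters of 10 leaves 816 for 12 columns, so c = 68 px.
Span of 8: 8·68 + 7·10 = 544 + 70 = 614 px.
8 columns + 7 gutters: 8d + 7·22 = 614.
8d = 614 − 154 = 460, so d = 57.5 px.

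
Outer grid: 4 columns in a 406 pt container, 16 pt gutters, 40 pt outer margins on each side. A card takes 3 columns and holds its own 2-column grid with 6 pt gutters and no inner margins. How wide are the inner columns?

117.25 pt

Inside the margins: 406 − 80 = 326 pt.
326 − 3·16 = 278; ÷4 gives c = 69.5 pt.
Span of 3: 3·69.5 + 2·16 = 208.5 + 32 = 240.5 pt.
2 columns + 1 gutter: 2d + 1·6 = 240.5.
2d = 240.5 − 6 = 234.5, so d = 117.25 pt.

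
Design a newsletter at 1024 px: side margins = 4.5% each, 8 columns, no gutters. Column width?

116.48 px

1024 × (1 − 2·4.5%) = 1024 × 91% = 931.84 px for the columns.
931.84 / 8 = 116.48 px per column.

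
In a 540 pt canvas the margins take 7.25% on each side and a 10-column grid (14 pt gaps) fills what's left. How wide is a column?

540 × (1 − 2·7.25%) = 540 × 85.5% = 461.7 pt for the columns.
10 columns + 9 gaps: 10c + 9·14 = 461.7.
10c = 461.7 − 126 = 335.7, so c = 33.57 pt.

33.57 pt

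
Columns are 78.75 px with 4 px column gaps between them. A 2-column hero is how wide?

2 columns plus 1 column gap: 157.5 + 4 = 161.5 px.

161.5 px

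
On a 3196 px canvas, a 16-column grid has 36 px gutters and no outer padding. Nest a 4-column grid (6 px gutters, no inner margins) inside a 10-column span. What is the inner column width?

16c + 15·36 = 3196 → 16c = 2656 → c = 166 px.
10-column span = 10·166 + 9·36 = 1984 px.
4 columns + 3 gutters: 4d + 3·6 = 1984.
4d = 1984 − 18 = 1966, so d = 491.5 px.

491.5 px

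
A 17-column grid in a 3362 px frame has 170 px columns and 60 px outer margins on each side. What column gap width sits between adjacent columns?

Content width = 3362 − 2·60 = 3242 px.
17·170 + 16g = 3242 → 16g = 352 → g = 22 px.

22 px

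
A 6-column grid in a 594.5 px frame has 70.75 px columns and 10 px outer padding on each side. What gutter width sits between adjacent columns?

30 px

Content width = 594.5 − 2·10 = 574.5 px.
Columns use 424.5 px, leaving 150 px across 5 gutters = 30 px each.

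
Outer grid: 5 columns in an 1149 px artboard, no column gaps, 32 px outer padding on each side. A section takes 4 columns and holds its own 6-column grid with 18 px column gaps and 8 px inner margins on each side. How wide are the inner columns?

127 px

Subtract both margins: 1149 − 2·32 = 1085 px.
1085 / 5 = 217 px per column.
4-column span = 4·217 = 868 px.
Inner content = 868 − 2·8 = 852 px.
Subtracting 5 column gaps of 18 leaves 762 for 6 columns, so d = 127 px.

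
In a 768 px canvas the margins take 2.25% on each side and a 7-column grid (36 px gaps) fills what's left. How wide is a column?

Margins: 2.25% × 768 = 17.28 px each, so content = 768 − 34.56 = 733.44 px.
733.44 − 6·36 = 517.44; ÷7 gives c = 73.92 px.

73.92 px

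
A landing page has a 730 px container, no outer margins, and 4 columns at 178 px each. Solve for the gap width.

6 px

Columns use 712 px, leaving 18 px across 3 gaps = 6 px each.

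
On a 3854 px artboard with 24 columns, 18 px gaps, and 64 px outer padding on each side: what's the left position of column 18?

2716 px

Content = 3854 − 2·64 = 3726 px.
24 columns + 23 gaps: 24c + 23·18 = 3726.
24c = 3726 − 414 = 3312, so c = 138 px.
Column 18 starts at margin + 17·(column + gutter) = 64 + 17·156 = 2716 px.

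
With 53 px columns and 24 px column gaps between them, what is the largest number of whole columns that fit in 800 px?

10 columns: 10·53 + 9·24 = 746 px ≤ 800.
11 columns: 823 px > 800. So 10.

10 columns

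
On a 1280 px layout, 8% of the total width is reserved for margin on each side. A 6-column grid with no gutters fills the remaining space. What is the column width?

1280 × (1 − 2·8%) = 1280 × 84% = 1075.2 px for the columns.
1075.2 / 6 = 179.2 px per column.

179.2 px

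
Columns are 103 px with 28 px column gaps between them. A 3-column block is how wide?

365 px

3 columns plus 2 column gaps: 309 + 56 = 365 px.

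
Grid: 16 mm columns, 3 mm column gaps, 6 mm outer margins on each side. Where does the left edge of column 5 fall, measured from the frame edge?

Column 5 starts at margin + 4·(column + gutter) = 6 + 4·19 = 82 mm.

82 mm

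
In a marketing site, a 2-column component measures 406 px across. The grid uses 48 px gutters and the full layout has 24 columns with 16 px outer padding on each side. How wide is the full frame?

5432 px

2c + 1·48 = 406 → 2c = 358 → c = 179 px.
Adding margins, columns and gutters: 32 + 4296 + 1104 = 5432 px.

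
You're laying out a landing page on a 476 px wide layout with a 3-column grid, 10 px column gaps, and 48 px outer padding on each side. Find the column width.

120 px

Take off 96 px of margins, leaving 380 px.
380 − 2·10 = 360; ÷3 gives c = 120 px.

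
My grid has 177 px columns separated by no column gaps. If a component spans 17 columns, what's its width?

17-column span = 17·177 = 3009 px.

3009 px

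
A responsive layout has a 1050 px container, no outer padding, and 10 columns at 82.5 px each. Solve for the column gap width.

10·82.5 + 9g = 1050 → 9g = 225 → g = 25 px.

25 px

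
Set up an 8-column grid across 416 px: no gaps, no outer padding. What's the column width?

52 px

8c = 416 → c = 52 px.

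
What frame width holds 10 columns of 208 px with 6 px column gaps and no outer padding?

2134 px

Summing: 2080 + 54 = 2134 px.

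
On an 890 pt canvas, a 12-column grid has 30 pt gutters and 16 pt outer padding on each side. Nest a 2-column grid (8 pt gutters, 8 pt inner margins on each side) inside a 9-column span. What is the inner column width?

306 pt

Outer content = 890 − 2·16 = 858 pt.
858 − 11·30 = 528; ÷12 gives c = 44 pt.
9-column span = 9·44 + 8·30 = 636 pt.
Inner content = 636 − 2·8 = 620 pt.
Subtracting 1 gutter of 8 leaves 612 for 2 columns, so d = 306 pt.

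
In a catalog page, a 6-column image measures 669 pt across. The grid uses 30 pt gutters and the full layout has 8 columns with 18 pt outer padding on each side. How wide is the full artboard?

6c + 5·30 = 669 → 6c = 519 → c = 86.5 pt.
Artboard = 2·18 + 8·86.5 + 7·30 = 36 + 692 + 210 = 938 pt.

938 pt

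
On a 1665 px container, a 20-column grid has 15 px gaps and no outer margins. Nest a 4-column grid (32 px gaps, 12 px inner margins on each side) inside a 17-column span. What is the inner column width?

20c + 19·15 = 1665 → 20c = 1380 → c = 69 px.
17 columns plus 16 gaps: 1173 + 240 = 1413 px.
Inner content = 1413 − 2·12 = 1389 px.
4 columns + 3 gaps: 4d + 3·32 = 1389.
4d = 1389 − 96 = 1293, so d = 323.25 px.

323.25 px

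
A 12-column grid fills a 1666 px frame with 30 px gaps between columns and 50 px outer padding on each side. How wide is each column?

Take off 100 px of margins, leaving 1566 px.
12c + 11·30 = 1566 → 12c = 1236 → c = 103 px.

103 px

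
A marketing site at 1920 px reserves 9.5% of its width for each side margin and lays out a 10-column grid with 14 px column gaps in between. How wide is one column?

142.92 px

Each margin = 9.5% of 1920 = 182.4 px; content = 1920 − 2·182.4 = 1555.2 px.
1555.2 − 9·14 = 1429.2; ÷10 gives c = 142.92 px.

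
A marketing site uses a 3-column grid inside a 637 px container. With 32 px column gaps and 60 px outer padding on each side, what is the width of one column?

Subtract both margins: 637 − 2·60 = 517 px.
517 − 2·32 = 453; ÷3 gives c = 151 px.

151 px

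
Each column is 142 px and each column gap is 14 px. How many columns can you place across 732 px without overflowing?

k columns need k·142 + (k−1)·14 = k·156 − 14.
k·156 − 14 ≤ 732 → k ≤ 746 / 156 ≈ 4.78, so k = 4.

4 columns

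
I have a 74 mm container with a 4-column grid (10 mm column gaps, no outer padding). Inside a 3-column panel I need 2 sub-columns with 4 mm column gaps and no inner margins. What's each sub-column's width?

4 columns + 3 column gaps: 4c + 3·10 = 74.
4c = 74 − 30 = 44, so c = 11 mm.
3-column span = 3·11 + 2·10 = 53 mm.
2 columns + 1 column gap: 2d + 1·4 = 53.
2d = 53 − 4 = 49, so d = 24.5 mm.

24.5 mm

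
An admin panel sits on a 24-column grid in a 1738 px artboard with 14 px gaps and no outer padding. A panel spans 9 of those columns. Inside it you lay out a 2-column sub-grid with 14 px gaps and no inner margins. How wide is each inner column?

1738 − 23·14 = 1416; ÷24 gives c = 59 px.
9-column span = 9·59 + 8·14 = 643 px.
643 − 1·14 = 629; ÷2 gives d = 314.5 px.

314.5 px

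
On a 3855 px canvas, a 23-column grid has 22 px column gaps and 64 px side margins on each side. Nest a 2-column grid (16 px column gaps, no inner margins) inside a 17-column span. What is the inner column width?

1366.5 px

Take off 128 px of margins, leaving 3727 px.
Subtracting 22 column gaps of 22 leaves 3243 for 23 columns, so c = 141 px.
Span of 17: 17·141 + 16·22 = 2397 + 352 = 2749 px.
Subtracting 1 column gap of 16 leaves 2733 for 2 columns, so d = 1366.5 px.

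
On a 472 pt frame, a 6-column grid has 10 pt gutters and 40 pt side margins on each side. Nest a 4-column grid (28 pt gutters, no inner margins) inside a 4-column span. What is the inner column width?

43.5 pt

Take off 80 pt of margins, leaving 392 pt.
6 columns + 5 gutters: 6c + 5·10 = 392.
6c = 392 − 50 = 342, so c = 57 pt.
4 columns plus 3 gutters: 228 + 30 = 258 pt.
4 columns + 3 gutters: 4d + 3·28 = 258.
4d = 258 − 84 = 174, so d = 43.5 pt.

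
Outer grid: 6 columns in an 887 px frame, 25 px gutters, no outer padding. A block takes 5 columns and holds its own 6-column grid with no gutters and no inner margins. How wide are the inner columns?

122.5 px

Subtracting 5 gutters of 25 leaves 762 for 6 columns, so c = 127 px.
5 columns plus 4 gutters: 635 + 100 = 735 px.
6d = 735 → d = 122.5 px.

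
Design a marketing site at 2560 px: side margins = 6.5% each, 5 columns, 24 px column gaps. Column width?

2560 × (1 − 2·6.5%) = 2560 × 87% = 2227.2 px for the columns.
2227.2 − 4·24 = 2131.2; ÷5 gives c = 426.24 px.

426.24 px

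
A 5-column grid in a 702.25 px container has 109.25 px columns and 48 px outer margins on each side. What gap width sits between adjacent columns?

Inside the margins: 702.25 − 96 = 606.25 px.
5·109.25 + 4g = 606.25 → 4g = 60 → g = 15 px.

15 px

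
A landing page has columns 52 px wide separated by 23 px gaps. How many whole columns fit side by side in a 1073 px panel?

k columns need k·52 + (k−1)·23 = k·75 − 23.
k·75 − 23 ≤ 1073 → k ≤ 1096 / 75 ≈ 14.61, so k = 14.

14 columns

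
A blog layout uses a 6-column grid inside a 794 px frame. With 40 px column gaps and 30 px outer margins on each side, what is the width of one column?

Take off 60 px of margins, leaving 734 px.
6 columns + 5 column gaps: 6c + 5·40 = 734.
6c = 734 − 200 = 534, so c = 89 px.

89 px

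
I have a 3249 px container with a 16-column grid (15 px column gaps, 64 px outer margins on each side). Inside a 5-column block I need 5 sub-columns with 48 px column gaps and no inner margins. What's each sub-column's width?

154.6 px

Subtract both margins: 3249 − 2·64 = 3121 px.
3121 − 15·15 = 2896; ÷16 gives c = 181 px.
5 columns plus 4 column gaps: 905 + 60 = 965 px.
5 columns + 4 column gaps: 5d + 4·48 = 965.
5d = 965 − 192 = 773, so d = 154.6 px.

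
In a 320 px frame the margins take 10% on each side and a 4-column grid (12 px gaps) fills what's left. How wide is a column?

Margins: 10% × 320 = 32 px each, so content = 320 − 64 = 256 px.
Subtracting 3 gaps of 12 leaves 220 for 4 columns, so c = 55 px.

55 px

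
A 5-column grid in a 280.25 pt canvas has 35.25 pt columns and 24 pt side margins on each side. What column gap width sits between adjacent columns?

14 pt

Content width = 280.25 − 2·24 = 232.25 pt.
5·35.25 + 4g = 232.25 → 4g = 56 → g = 14 pt.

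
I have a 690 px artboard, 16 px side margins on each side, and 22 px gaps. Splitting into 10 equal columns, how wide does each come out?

46 px

Content width = 690 − 2·16 = 658 px.
10c + 9·22 = 658 → 10c = 460 → c = 46 px.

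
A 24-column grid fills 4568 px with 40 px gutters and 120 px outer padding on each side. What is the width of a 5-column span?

Inside the margins: 4568 − 240 = 4328 px.
24c + 23·40 = 4328 → 24c = 3408 → c = 142 px.
Span of 5: 5·142 + 4·40 = 710 + 160 = 870 px.

870 px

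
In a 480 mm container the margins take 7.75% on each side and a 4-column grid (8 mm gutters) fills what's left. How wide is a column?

95.4 mm

480 × (1 − 2·7.75%) = 480 × 84.5% = 405.6 mm for the columns.
405.6 − 3·8 = 381.6; ÷4 gives c = 95.4 mm.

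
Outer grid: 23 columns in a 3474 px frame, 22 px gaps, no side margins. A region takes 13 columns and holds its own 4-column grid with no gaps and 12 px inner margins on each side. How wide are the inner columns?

482.5 px

Subtracting 22 gaps of 22 leaves 2990 for 23 columns, so c = 130 px.
13 columns plus 12 gaps: 1690 + 264 = 1954 px.
Inner content = 1954 − 2·12 = 1930 px.
With no gaps, each column is 1930/4 = 482.5 px.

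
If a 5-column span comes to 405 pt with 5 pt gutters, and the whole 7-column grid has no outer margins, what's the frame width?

Subtracting 4 gutters of 5 leaves 385 for 5 columns, so c = 77 pt.
Total width: 7·77 + 6·5 = 569 pt.

569 pt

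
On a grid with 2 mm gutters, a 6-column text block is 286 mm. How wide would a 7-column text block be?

6c + 5·2 = 286 → 6c = 276 → c = 46 mm.
7-column span = 7·46 + 6·2 = 334 mm.

334 mm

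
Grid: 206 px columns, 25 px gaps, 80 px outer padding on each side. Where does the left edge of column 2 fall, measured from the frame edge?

311 px

Each column+gutter stride is 231 px; 1 of them past the 80 px margin is 80 + 231 = 311 px.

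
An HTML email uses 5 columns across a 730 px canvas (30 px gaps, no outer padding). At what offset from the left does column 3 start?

304 px

Subtracting 4 gaps of 30 leaves 610 for 5 columns, so c = 122 px.
Before column 3: 2 columns + 2 gaps.
Offset = 2·(122 + 30) = 2·152 = 304 px.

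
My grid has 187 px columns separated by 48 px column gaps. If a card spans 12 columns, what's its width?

2772 px

12 columns plus 11 column gaps: 2244 + 528 = 2772 px.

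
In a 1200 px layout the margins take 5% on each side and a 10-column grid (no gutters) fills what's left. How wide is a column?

1200 × (1 − 2·5%) = 1200 × 90% = 1080 px for the columns.
With no gutters, each column is 1080/10 = 108 px.

108 px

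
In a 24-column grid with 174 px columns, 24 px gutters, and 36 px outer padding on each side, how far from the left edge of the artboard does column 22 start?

4194 px

Column 22 starts at margin + 21·(column + gutter) = 36 + 21·198 = 4194 px.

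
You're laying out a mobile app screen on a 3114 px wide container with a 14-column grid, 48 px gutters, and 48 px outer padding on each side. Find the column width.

171 px

Take off 96 px of margins, leaving 3018 px.
3018 − 13·48 = 2394; ÷14 gives c = 171 px.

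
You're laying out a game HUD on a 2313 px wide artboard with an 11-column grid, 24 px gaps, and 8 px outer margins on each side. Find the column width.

Content width = 2313 − 2·8 = 2297 px.
2297 − 10·24 = 2057; ÷11 gives c = 187 px.

187 px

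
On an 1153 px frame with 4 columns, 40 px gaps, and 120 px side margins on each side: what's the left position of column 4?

Take off 240 px of margins, leaving 913 px.
4 columns + 3 gaps: 4c + 3·40 = 913.
4c = 913 − 120 = 793, so c = 198.25 px.
Before column 4: the margin + 3 columns + 3 gaps.
Offset = 120 + 3·(198.25 + 40) = 120 + 714.75 = 834.75 px.

834.75 px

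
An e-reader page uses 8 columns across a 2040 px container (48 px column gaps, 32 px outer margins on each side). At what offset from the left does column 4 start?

791 px

Subtract both margins: 2040 − 2·32 = 1976 px.
8 columns + 7 column gaps: 8c + 7·48 = 1976.
8c = 1976 − 336 = 1640, so c = 205 px.
Before column 4: the margin + 3 columns + 3 column gaps.
Offset = 32 + 3·(205 + 48) = 32 + 759 = 791 px.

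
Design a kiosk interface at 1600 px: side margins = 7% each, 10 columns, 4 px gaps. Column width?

134 px

1600 × (1 − 2·7%) = 1600 × 86% = 1376 px for the columns.
1376 − 9·4 = 1340; ÷10 gives c = 134 px.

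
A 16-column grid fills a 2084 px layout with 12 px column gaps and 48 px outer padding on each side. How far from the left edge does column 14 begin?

1673 px

Inside the margins: 2084 − 96 = 1988 px.
1988 − 15·12 = 1808; ÷16 gives c = 113 px.
Before column 14: the margin + 13 columns + 13 column gaps.
Offset = 48 + 13·(113 + 12) = 48 + 1625 = 1673 px.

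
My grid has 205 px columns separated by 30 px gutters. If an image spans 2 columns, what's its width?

Span of 2: 2·205 + 1·30 = 410 + 30 = 440 px.

440 px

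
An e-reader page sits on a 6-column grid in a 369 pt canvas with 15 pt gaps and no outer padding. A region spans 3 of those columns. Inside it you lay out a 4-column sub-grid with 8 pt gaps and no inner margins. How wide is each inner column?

38.25 pt

369 − 5·15 = 294; ÷6 gives c = 49 pt.
3-column span = 3·49 + 2·15 = 177 pt.
4d + 3·8 = 177 → 4d = 153 → d = 38.25 pt.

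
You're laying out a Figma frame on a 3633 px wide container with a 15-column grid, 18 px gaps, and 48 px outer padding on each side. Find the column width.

219 px

Inside the margins: 3633 − 96 = 3537 px.
3537 − 14·18 = 3285; ÷15 gives c = 219 px.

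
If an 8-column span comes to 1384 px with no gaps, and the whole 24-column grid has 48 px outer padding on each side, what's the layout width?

4248 px

8c = 1384 → c = 173 px.
Layout = 2·48 + 24·173 = 96 + 4152 = 4248 px.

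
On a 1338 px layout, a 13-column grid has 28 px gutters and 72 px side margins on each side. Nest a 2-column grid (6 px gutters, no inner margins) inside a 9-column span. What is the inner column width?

406 px

Inside the margins: 1338 − 144 = 1194 px.
13 columns + 12 gutters: 13c + 12·28 = 1194.
13c = 1194 − 336 = 858, so c = 66 px.
9-column span = 9·66 + 8·28 = 818 px.
818 − 1·6 = 812; ÷2 gives d = 406 px.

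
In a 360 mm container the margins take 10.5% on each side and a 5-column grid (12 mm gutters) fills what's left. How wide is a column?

47.28 mm

Each margin = 10.5% of 360 = 37.8 mm; content = 360 − 2·37.8 = 284.4 mm.
Subtracting 4 gutters of 12 leaves 236.4 for 5 columns, so c = 47.28 mm.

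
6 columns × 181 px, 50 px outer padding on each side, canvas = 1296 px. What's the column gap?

Take off 100 px of margins, leaving 1196 px.
Columns use 1086 px, leaving 110 px across 5 column gaps = 22 px each.

22 px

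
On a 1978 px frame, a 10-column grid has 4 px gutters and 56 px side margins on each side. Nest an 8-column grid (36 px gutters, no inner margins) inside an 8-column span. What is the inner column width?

155 px

Outer content = 1978 − 2·56 = 1866 px.
Subtracting 9 gutters of 4 leaves 1830 for 10 columns, so c = 183 px.
Span of 8: 8·183 + 7·4 = 1464 + 28 = 1492 px.
Subtracting 7 gutters of 36 leaves 1240 for 8 columns, so d = 155 px.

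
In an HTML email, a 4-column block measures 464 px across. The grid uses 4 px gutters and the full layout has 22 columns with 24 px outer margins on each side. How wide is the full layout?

2618 px

4c + 3·4 = 464 → 4c = 452 → c = 113 px.
Total width: 2·24 + 22·113 + 21·4 = 2618 px.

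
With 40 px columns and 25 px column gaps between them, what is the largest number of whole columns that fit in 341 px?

5 columns: 5·40 + 4·25 = 300 px ≤ 341.
6 columns: 365 px > 341. So 5.

5 columns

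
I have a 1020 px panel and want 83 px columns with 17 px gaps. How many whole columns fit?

10 columns

k columns need k·83 + (k−1)·17 = k·100 − 17.
k·100 − 17 ≤ 1020 → k ≤ 1037 / 100 ≈ 10.37, so k = 10.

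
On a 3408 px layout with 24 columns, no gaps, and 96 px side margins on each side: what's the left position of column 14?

1838 px

Subtract both margins: 3408 − 2·96 = 3216 px.
24c = 3216 → c = 134 px.
Each column+gutter stride is 134 px; 13 of them past the 96 px margin is 96 + 1742 = 1838 px.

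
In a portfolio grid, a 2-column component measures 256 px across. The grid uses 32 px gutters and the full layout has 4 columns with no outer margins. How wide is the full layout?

544 px

256 − 1·32 = 224; ÷2 gives c = 112 px.
Total width: 4·112 + 3·32 = 544 px.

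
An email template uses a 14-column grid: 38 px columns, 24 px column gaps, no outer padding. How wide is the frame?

844 px

Total width: 14·38 + 13·24 = 844 px.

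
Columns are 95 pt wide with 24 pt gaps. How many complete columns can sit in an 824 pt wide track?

7 columns: 7·95 + 6·24 = 809 pt ≤ 824.
8 columns: 928 pt > 824. So 7.

7 columns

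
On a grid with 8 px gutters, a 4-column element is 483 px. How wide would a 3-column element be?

4 columns + 3 gutters: 4c + 3·8 = 483.
4c = 483 − 24 = 459, so c = 114.75 px.
3 columns plus 2 gutters: 344.25 + 16 = 360.25 px.

360.25 px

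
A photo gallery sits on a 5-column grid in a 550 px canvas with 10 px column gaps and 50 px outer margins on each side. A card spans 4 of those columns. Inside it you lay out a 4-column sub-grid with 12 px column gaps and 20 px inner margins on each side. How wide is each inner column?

Inside the margins: 550 − 100 = 450 px.
5c + 4·10 = 450 → 5c = 410 → c = 82 px.
4 columns plus 3 column gaps: 328 + 30 = 358 px.
Inner content = 358 − 2·20 = 318 px.
4 columns + 3 column gaps: 4d + 3·12 = 318.
4d = 318 − 36 = 282, so d = 70.5 px.

70.5 px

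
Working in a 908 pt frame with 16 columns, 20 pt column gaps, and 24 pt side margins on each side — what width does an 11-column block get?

Content width = 908 − 2·24 = 860 pt.
16 columns + 15 column gaps: 16c + 15·20 = 860.
16c = 860 − 300 = 560, so c = 35 pt.
Span of 11: 11·35 + 10·20 = 385 + 200 = 585 pt.

585 pt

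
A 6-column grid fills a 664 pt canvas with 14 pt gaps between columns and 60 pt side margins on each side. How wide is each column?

79 pt

Inside the margins: 664 − 120 = 544 pt.
6 columns + 5 gaps: 6c + 5·14 = 544.
6c = 544 − 70 = 474, so c = 79 pt.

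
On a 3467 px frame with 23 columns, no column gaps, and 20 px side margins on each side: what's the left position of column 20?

2851 px

Subtract both margins: 3467 − 2·20 = 3427 px.
23c = 3427 → c = 149 px.
Each column+gutter stride is 149 px; 19 of them past the 20 px margin is 20 + 2831 = 2851 px.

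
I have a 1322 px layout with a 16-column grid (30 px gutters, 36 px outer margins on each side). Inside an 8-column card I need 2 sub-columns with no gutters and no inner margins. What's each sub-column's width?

305 px

Outer content = 1322 − 2·36 = 1250 px.
16c + 15·30 = 1250 → 16c = 800 → c = 50 px.
8-column span = 8·50 + 7·30 = 610 px.
With no gutters, each column is 610/2 = 305 px.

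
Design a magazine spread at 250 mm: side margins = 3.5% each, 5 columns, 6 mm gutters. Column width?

41.7 mm

Each margin = 3.5% of 250 = 8.75 mm; content = 250 − 2·8.75 = 232.5 mm.
232.5 − 4·6 = 208.5; ÷5 gives c = 41.7 mm.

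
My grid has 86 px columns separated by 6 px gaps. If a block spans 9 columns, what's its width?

822 px

9 columns plus 8 gaps: 774 + 48 = 822 px.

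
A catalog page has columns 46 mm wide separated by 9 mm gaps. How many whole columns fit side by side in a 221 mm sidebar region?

4 columns

4 columns: 4·46 + 3·9 = 211 mm ≤ 221.
5 columns: 266 mm > 221. So 4.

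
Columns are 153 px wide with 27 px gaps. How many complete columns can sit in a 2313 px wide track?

13 columns

13 columns: 13·153 + 12·27 = 2313 px ≤ 2313.
14 columns: 2493 px > 2313. So 13.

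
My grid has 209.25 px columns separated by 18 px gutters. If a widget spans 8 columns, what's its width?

8-column span = 8·209.25 + 7·18 = 1800 px.

1800 px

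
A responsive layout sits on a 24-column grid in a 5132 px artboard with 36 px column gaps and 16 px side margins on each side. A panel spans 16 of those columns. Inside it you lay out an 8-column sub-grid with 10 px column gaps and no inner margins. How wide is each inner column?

Subtract both margins: 5132 − 2·16 = 5100 px.
24c + 23·36 = 5100 → 24c = 4272 → c = 178 px.
16 columns plus 15 column gaps: 2848 + 540 = 3388 px.
3388 − 7·10 = 3318; ÷8 gives d = 414.75 px.

414.75 px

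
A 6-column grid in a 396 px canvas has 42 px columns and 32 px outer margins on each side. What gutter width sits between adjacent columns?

Subtract both margins: 396 − 2·32 = 332 px.
Columns use 252 px, leaving 80 px across 5 gutters = 16 px each.

16 px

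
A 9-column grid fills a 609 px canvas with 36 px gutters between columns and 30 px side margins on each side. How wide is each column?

Subtract both margins: 609 − 2·30 = 549 px.
549 − 8·36 = 261; ÷9 gives c = 29 px.

29 px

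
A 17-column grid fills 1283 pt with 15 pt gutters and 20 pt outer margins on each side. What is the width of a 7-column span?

503 pt

Content width = 1283 − 2·20 = 1243 pt.
1243 − 16·15 = 1003; ÷17 gives c = 59 pt.
Span of 7: 7·59 + 6·15 = 413 + 90 = 503 pt.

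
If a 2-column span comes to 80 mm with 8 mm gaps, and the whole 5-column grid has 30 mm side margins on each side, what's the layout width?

272 mm

2c + 1·8 = 80 → 2c = 72 → c = 36 mm.
Total width: 2·30 + 5·36 + 4·8 = 272 mm.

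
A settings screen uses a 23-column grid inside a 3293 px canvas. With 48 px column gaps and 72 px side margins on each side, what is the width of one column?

91 px

Subtract both margins: 3293 − 2·72 = 3149 px.
23 columns + 22 column gaps: 23c + 22·48 = 3149.
23c = 3149 − 1056 = 2093, so c = 91 px.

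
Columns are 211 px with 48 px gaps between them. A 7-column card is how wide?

1765 px

7-column span = 7·211 + 6·48 = 1765 px.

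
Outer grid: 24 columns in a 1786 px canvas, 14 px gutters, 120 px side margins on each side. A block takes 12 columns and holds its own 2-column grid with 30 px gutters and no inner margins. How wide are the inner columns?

368 px

Take off 240 px of margins, leaving 1546 px.
24c + 23·14 = 1546 → 24c = 1224 → c = 51 px.
12-column span = 12·51 + 11·14 = 766 px.
2 columns + 1 gutter: 2d + 1·30 = 766.
2d = 766 − 30 = 736, so d = 368 px.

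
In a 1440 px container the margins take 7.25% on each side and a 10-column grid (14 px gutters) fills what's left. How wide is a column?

110.52 px

1440 × (1 − 2·7.25%) = 1440 × 85.5% = 1231.2 px for the columns.
1231.2 − 9·14 = 1105.2; ÷10 gives c = 110.52 px.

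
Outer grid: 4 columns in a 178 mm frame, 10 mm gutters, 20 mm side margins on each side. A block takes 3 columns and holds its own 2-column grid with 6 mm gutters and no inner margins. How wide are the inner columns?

Take off 40 mm of margins, leaving 138 mm.
Subtracting 3 gutters of 10 leaves 108 for 4 columns, so c = 27 mm.
3 columns plus 2 gutters: 81 + 20 = 101 mm.
Subtracting 1 gutter of 6 leaves 95 for 2 columns, so d = 47.5 mm.

47.5 mm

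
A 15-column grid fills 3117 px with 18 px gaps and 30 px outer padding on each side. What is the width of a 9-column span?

1827 px

Inside the margins: 3117 − 60 = 3057 px.
15 columns + 14 gaps: 15c + 14·18 = 3057.
15c = 3057 − 252 = 2805, so c = 187 px.
9 columns plus 8 gaps: 1683 + 144 = 1827 px.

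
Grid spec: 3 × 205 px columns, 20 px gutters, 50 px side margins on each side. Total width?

Adding margins, columns and gutters: 100 + 615 + 40 = 755 px.

755 px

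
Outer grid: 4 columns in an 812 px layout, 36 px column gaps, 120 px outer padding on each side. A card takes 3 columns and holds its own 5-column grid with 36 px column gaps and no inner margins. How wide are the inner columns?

Inside the margins: 812 − 240 = 572 px.
4 columns + 3 column gaps: 4c + 3·36 = 572.
4c = 572 − 108 = 464, so c = 116 px.
Span of 3: 3·116 + 2·36 = 348 + 72 = 420 px.
Subtracting 4 column gaps of 36 leaves 276 for 5 columns, so d = 55.2 px.

55.2 px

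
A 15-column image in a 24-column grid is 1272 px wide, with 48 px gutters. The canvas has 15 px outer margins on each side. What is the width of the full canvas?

15 columns + 14 gutters: 15c + 14·48 = 1272.
15c = 1272 − 672 = 600, so c = 40 px.
Canvas = 2·15 + 24·40 + 23·48 = 30 + 960 + 1104 = 2094 px.

2094 px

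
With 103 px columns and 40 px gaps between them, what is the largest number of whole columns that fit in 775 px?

k columns need k·103 + (k−1)·40 = k·143 − 40.
k·143 − 40 ≤ 775 → k ≤ 815 / 143 ≈ 5.70, so k = 5.

5 columns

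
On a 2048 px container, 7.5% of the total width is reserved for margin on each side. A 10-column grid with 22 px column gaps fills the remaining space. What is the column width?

2048 × (1 − 2·7.5%) = 2048 × 85% = 1740.8 px for the columns.
1740.8 − 9·22 = 1542.8; ÷10 gives c = 154.28 px.

154.28 px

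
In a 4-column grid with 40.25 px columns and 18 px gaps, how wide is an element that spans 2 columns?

98.5 px

2 columns plus 1 gap: 80.5 + 18 = 98.5 px.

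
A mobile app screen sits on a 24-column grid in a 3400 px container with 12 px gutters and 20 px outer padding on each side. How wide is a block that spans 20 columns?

Subtract both margins: 3400 − 2·20 = 3360 px.
24c + 23·12 = 3360 → 24c = 3084 → c = 128.5 px.
Span of 20: 20·128.5 + 19·12 = 2570 + 228 = 2798 px.

2798 px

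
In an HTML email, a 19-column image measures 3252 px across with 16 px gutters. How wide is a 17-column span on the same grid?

19c + 18·16 = 3252 → 19c = 2964 → c = 156 px.
17-column span = 17·156 + 16·16 = 2908 px.

2908 px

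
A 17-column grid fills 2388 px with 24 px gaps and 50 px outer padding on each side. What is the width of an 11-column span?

1472 px

Subtract both margins: 2388 − 2·50 = 2288 px.
17c + 16·24 = 2288 → 17c = 1904 → c = 112 px.
11-column span = 11·112 + 10·24 = 1472 px.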